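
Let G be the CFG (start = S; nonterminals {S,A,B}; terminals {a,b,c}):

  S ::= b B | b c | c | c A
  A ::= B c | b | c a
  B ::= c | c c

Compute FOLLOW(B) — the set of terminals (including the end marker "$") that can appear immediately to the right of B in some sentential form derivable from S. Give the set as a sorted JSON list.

FIRST iteration:
iter 1:
  A via A→b: +{b}
  A via A→c a: +{c}
  B via B→c: +{c}
  S via S→b B: +{b}
  S via S→c: +{c}
  FIRST(S)={b,c}  FIRST(A)={b,c}  FIRST(B)={c}
iter 2: (stable)
  FIRST(S)={b,c}  FIRST(A)={b,c}  FIRST(B)={c}

Compute FOLLOW by fixpoint:
FOLLOW(S) := {$}
pass 1:
  A→B c: FOLLOW(B) ⊇ FIRST(c) = {c}; new: +{c}
  S→b B: FOLLOW(B) ⊇ FOLLOW(S) ⊇ {$}; new: +{$}
  S→c A: FOLLOW(A) ⊇ FOLLOW(S) ⊇ {$}; new: +{$}
  FOLLOW[S]={$}  FOLLOW[A]={$}  FOLLOW[B]={$,c}
pass 2: — fixpoint
  FOLLOW[S]={$}  FOLLOW[A]={$}  FOLLOW[B]={$,c}

FOLLOW(B) = ["$", "c"]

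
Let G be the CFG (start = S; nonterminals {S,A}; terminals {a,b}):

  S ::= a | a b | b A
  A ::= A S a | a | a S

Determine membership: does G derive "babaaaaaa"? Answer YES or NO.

Convert to CNF:
  S -> T0 T1 | T1 A | a
  A -> A X2 | T0 S | a
  T0 -> a
  T1 -> b
  X2 -> S T0

CYK table (by increasing span):
  cell(0,0) b: {T1}  orig:{}
  cell(1,1) a: {A,S,T0}  orig:{A,S}
  cell(2,2) b: {T1}  orig:{}
  cell(3,3) a: {A,S,T0}  orig:{A,S}
  cell(4,4) a: {A,S,T0}  orig:{A,S}
  cell(5,5) a: {A,S,T0}  orig:{A,S}
  cell(6,6) a: {A,S,T0}  orig:{A,S}
  cell(7,7) a: {A,S,T0}  orig:{A,S}
  cell(8,8) a: {A,S,T0}  orig:{A,S}
  cell(0,1) ba: {S}
  cell(1,2) ab: {S}
  cell(2,3) ba: {S}
  cell(3,4) aa: {A,X2}  orig:{A}
  cell(4,5) aa: {A,X2}  orig:{A}
  cell(5,6) aa: {A,X2}  orig:{A}
  cell(6,7) aa: {A,X2}  orig:{A}
  cell(7,8) aa: {A,X2}  orig:{A}
  cell(0,2) bab: ∅
  cell(1,3) aba: {A,X2}  orig:{A}
  cell(2,4) baa: {S,X2}  orig:{S}
  cell(3,5) aaa: {A}
  cell(4,6) aaa: {A}
  cell(5,7) aaa: {A}
  cell(6,8) aaa: {A}
  cell(0,3) baba: {S}
  cell(1,4) abaa: {A}
  cell(2,5) baaa: {S,X2}  orig:{S}
  cell(3,6) aaaa: {A}
  cell(4,7) aaaa: {A}
  cell(5,8) aaaa: {A}
  cell(0,4) babaa: {S,X2}  orig:{S}
  cell(1,5) abaaa: {A}
  cell(2,6) baaaa: {S,X2}  orig:{S}
  cell(3,7) aaaaa: {A}
  cell(4,8) aaaaa: {A}
  cell(0,5) babaaa: {S,X2}  orig:{S}
  cell(1,6) abaaaa: {A}
  cell(2,7) baaaaa: {S,X2}  orig:{S}
  cell(3,8) aaaaaa: {A}
  cell(0,6) babaaaa: {S,X2}  orig:{S}
  cell(1,7) abaaaaa: {A}
  cell(2,8) baaaaaa: {S,X2}  orig:{S}
  cell(0,7) babaaaaa: {S,X2}  orig:{S}
  cell(1,8) abaaaaaa: {A}
  cell(0,8) babaaaaaa: {S,X2}  orig:{S}

S ∈ T[0,8] ⇒ YES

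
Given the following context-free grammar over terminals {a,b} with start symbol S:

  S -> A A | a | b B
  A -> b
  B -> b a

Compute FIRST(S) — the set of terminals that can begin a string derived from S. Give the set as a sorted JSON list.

FIRST sets, iterate to fixpoint:
round 1:
  A via A→b: +{b}
  B via B→b a: +{b}
  S via S→A A: +{b}
  S via S→a: +{a}
  S: {a,b}  A: {b}  B: {b}
round 2: (no change)
  S: {a,b}  A: {b}  B: {b}

FIRST(S) = ["a", "b"]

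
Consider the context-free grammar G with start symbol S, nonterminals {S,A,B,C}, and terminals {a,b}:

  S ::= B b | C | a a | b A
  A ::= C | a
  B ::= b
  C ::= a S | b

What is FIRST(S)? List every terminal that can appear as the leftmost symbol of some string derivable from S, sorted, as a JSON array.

FIRST iteration:
round 1:
  A via A→a: +{a}
  B via B→b: +{b}
  C via C→a S: +{a}
  C via C→b: +{b}
  S via S→B b: +{b}
  S via S→C: +{a}
  FIRST[S]={a,b}  FIRST[A]={a}  FIRST[B]={b}  FIRST[C]={a,b}
round 2:
  A via A→C: +{b}
  FIRST[S]={a,b}  FIRST[A]={a,b}  FIRST[B]={b}  FIRST[C]={a,b}
round 3: (stable)
  FIRST[S]={a,b}  FIRST[A]={a,b}  FIRST[B]={b}  FIRST[C]={a,b}

FIRST(S) = ["a", "b"]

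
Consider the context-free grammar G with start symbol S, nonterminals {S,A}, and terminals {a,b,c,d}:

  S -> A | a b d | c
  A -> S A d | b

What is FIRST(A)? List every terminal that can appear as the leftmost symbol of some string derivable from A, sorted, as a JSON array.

FIRST iteration:
[1]
  A via A→b: +{b}
  S via S→A: +{b}
  S via S→a b d: +{a}
  S via S→c: +{c}
  FIRST(S)={a,b,c}  FIRST(A)={b}
[2]
  A via A→S A d: +{a,c}
  FIRST(S)={a,b,c}  FIRST(A)={a,b,c}
[3] (stable)
  FIRST(S)={a,b,c}  FIRST(A)={a,b,c}

FIRST(A) = ["a", "b", "c"]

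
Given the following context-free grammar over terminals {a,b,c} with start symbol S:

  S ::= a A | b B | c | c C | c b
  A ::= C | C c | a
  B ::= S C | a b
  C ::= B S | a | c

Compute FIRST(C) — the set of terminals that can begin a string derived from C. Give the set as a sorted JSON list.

FIRST sets, iterate to fixpoint:
[1]
  A via A→a: +{a}
  B via B→a b: +{a}
  C via C→B S: +{a}
  C via C→c: +{c}
  S via S→a A: +{a}
  S via S→b B: +{b}
  S via S→c: +{c}
  FIRST(S)={a,b,c}  FIRST(A)={a}  FIRST(B)={a}  FIRST(C)={a,c}
[2]
  A via A→C: +{c}
  B via B→S C: +{b,c}
  C via C→B S: +{b}
  FIRST(S)={a,b,c}  FIRST(A)={a,c}  FIRST(B)={a,b,c}  FIRST(C)={a,b,c}
[3]
  A via A→C: +{b}
  FIRST(S)={a,b,c}  FIRST(A)={a,b,c}  FIRST(B)={a,b,c}  FIRST(C)={a,b,c}
[4] (stable)
  FIRST(S)={a,b,c}  FIRST(A)={a,b,c}  FIRST(B)={a,b,c}  FIRST(C)={a,b,c}

FIRST(C) = ["a", "b", "c"]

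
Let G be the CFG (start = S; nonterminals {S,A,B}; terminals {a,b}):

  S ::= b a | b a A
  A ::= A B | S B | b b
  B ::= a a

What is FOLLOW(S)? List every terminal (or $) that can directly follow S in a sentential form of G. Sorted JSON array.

FIRST sets, iterate to fixpoint:
[1]
  A via A→b b: +{b}
  B via B→a a: +{a}
  S via S→b a: +{b}
  FIRST(S)={b}  FIRST(A)={b}  FIRST(B)={a}
[2] — fixpoint
  FIRST(S)={b}  FIRST(A)={b}  FIRST(B)={a}

FOLLOW iteration:
FOLLOW(S) := {$}
pass 1:
  A→A B: FOLLOW(A) ⊇ FIRST(B) = {a}; new: +{a}
  A→A B: FOLLOW(B) ⊇ FOLLOW(A) ⊇ {a}; new: +{a}
  A→S B: FOLLOW(S) ⊇ FIRST(B) = {a}; new: +{a}
  S→b a A: FOLLOW(A) ⊇ FOLLOW(S) ⊇ {$,a}; new: +{$}
  FOLLOW[S]={$,a}  FOLLOW[A]={$,a}  FOLLOW[B]={a}
pass 2:
  A→A B: FOLLOW(B) ⊇ FOLLOW(A) ⊇ {$,a}; new: +{$}
  FOLLOW[S]={$,a}  FOLLOW[A]={$,a}  FOLLOW[B]={$,a}
pass 3: — fixpoint
  FOLLOW[S]={$,a}  FOLLOW[A]={$,a}  FOLLOW[B]={$,a}

FOLLOW(S) = ["$", "a"]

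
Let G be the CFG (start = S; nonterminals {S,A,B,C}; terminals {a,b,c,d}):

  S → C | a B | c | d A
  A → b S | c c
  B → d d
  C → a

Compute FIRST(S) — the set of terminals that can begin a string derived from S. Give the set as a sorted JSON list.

Compute FIRST by fixpoint:
round 1:
  A via A→b S: +{b}
  A via A→c c: +{c}
  B via B→d d: +{d}
  C via C→a: +{a}
  S via S→C: +{a}
  S via S→c: +{c}
  S via S→d A: +{d}
  FIRST[S]={a,c,d}  FIRST[A]={b,c}  FIRST[B]={d}  FIRST[C]={a}
round 2: (no change)
  FIRST[S]={a,c,d}  FIRST[A]={b,c}  FIRST[B]={d}  FIRST[C]={a}

FIRST(S) = ["a", "c", "d"]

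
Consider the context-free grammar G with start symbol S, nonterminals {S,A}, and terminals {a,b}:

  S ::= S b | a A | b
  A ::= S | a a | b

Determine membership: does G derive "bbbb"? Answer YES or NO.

CNF form of G:
  S -> S T0 | T1 A | b
  A -> S T0 | T1 A | T1 T1 | b
  T0 -> b
  T1 -> a

Fill CYK table bottom-up:
  [0..0]={A,S,T0}  "b"  orig:{A,S}
  [1..1]={A,S,T0}  "b"  orig:{A,S}
  [2..2]={A,S,T0}  "b"  orig:{A,S}
  [3..3]={A,S,T0}  "b"  orig:{A,S}
  [0..1]={A,S}  "bb"
  [1..2]={A,S}  "bb"
  [2..3]={A,S}  "bb"
  [0..2]={A,S}  "bbb"
  [1..3]={A,S}  "bbb"
  [0..3]={A,S}  "bbbb"

S ∈ T[0,3] ⇒ YES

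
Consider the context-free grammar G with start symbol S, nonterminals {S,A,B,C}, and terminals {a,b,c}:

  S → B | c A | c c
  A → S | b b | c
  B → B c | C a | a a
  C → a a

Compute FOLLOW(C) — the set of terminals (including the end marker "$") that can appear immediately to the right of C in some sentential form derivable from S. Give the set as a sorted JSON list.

Compute FIRST by fixpoint:
[1]
  A via A→b b: +{b}
  A via A→c: +{c}
  B via B→a a: +{a}
  C via C→a a: +{a}
  S via S→B: +{a}
  S via S→c A: +{c}
  FIRST(S)={a,c}  FIRST(A)={b,c}  FIRST(B)={a}  FIRST(C)={a}
[2]
  A via A→S: +{a}
  FIRST(S)={a,c}  FIRST(A)={a,b,c}  FIRST(B)={a}  FIRST(C)={a}
[3] done
  FIRST(S)={a,c}  FIRST(A)={a,b,c}  FIRST(B)={a}  FIRST(C)={a}

Compute FOLLOW by fixpoint:
FOLLOW(S) := {$}
iter 1:
  B→B c: FOLLOW(B) ⊇ FIRST(c) = {c}; new: +{c}
  B→C a: FOLLOW(C) ⊇ FIRST(a) = {a}; new: +{a}
  S→B: FOLLOW(B) ⊇ FOLLOW(S) ⊇ {$}; new: +{$}
  S→c A: FOLLOW(A) ⊇ FOLLOW(S) ⊇ {$}; new: +{$}
  FOLLOW[S]={$}  FOLLOW[A]={$}  FOLLOW[B]={$,c}  FOLLOW[C]={a}
iter 2: (stable)
  FOLLOW[S]={$}  FOLLOW[A]={$}  FOLLOW[B]={$,c}  FOLLOW[C]={a}

FOLLOW(C) = ["a"]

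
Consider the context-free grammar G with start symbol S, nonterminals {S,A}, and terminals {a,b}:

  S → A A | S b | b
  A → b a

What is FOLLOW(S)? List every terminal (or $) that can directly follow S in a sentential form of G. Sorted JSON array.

FIRST sets, iterate to fixpoint:
round 1:
  A via A→b a: +{b}
  S via S→A A: +{b}
  S: {b}  A: {b}
round 2: (stable)
  S: {b}  A: {b}

FOLLOW sets:
FOLLOW(S) := {$}
iter 1:
  S→A A: FOLLOW(A) ⊇ FIRST(A) = {b}; new: +{b}
  S→A A: FOLLOW(A) ⊇ FOLLOW(S) ⊇ {$}; new: +{$}
  S→S b: FOLLOW(S) ⊇ FIRST(b) = {b}; new: +{b}
  FOLLOW[S]={$,b}  FOLLOW[A]={$,b}
iter 2: done
  FOLLOW[S]={$,b}  FOLLOW[A]={$,b}

FOLLOW(S) = ["$", "b"]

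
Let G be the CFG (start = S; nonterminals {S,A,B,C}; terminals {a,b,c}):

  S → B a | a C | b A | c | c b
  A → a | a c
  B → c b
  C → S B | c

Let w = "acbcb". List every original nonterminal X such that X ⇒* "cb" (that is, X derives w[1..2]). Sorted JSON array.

Convert to CNF:
  S -> B T0 | T0 C | T1 T2 | T2 A | c
  A -> T0 T1 | a
  B -> T1 T2
  C -> S B | c
  T0 -> a
  T1 -> c
  T2 -> b

CYK table (by increasing span), restricted to cells inside w[1..2]:
  T[1,1] 'c' = {C,S,T1}  orig:{C,S}
  T[2,2] 'b' = {T2}  orig:{}
  T[1,2] 'cb' = {B,S}

Original NTs in T[1,2] deriving "cb": ["B", "S"]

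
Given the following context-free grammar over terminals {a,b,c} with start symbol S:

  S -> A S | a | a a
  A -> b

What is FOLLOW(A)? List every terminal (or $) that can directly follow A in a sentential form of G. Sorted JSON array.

FIRST sets, iterate to fixpoint:
round 1:
  A via A→b: +{b}
  S via S→A S: +{b}
  S via S→a: +{a}
  S: {a,b}  A: {b}
round 2: (stable)
  S: {a,b}  A: {b}

FOLLOW sets:
FOLLOW(S) := {$}
pass 1:
  S→A S: FOLLOW(A) ⊇ FIRST(S) = {a,b}; new: +{a,b}
  FOLLOW[S]={$}  FOLLOW[A]={a,b}
pass 2: (no change)
  FOLLOW[S]={$}  FOLLOW[A]={a,b}

FOLLOW(A) = ["a", "b"]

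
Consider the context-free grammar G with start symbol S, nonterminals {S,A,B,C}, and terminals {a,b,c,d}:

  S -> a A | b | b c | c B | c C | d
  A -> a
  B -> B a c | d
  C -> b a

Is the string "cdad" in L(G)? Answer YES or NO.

Convert to CNF:
  S -> T0 A | T1 B | T1 C | T2 T1 | b | d
  A -> a
  B -> B X3 | d
  C -> T2 T0
  T0 -> a
  T1 -> c
  T2 -> b
  X3 -> T0 T1

CYK fill:
  [0..0]={T1}  "c"  orig:{}
  [1..1]={B,S}  "d"
  [2..2]={A,T0}  "a"  orig:{A}
  [3..3]={B,S}  "d"
  [0..1]={S}  "cd"
  [1..2]=∅  "da"
  [2..3]=∅  "ad"
  [0..2]=∅  "cda"
  [1..3]=∅  "dad"
  [0..3]=∅  "cdad"

S ∉ T[0,3] ⇒ NO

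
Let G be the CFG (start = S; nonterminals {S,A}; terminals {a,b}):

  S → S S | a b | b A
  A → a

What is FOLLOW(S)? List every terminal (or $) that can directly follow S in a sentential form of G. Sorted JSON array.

FIRST sets, iterate to fixpoint:
pass 1:
  A via A→a: +{a}
  S via S→a b: +{a}
  S via S→b A: +{b}
  FIRST(S)={a,b}  FIRST(A)={a}
pass 2: (stable)
  FIRST(S)={a,b}  FIRST(A)={a}

FOLLOW iteration:
FOLLOW(S) := {$}
[1]
  S→S S: FOLLOW(S) ⊇ FIRST(S) = {a,b}; new: +{a,b}
  S→b A: FOLLOW(A) ⊇ FOLLOW(S) ⊇ {$,a,b}; new: +{$,a,b}
  S: {$,a,b}  A: {$,a,b}
[2] (stable)
  S: {$,a,b}  A: {$,a,b}

FOLLOW(S) = ["$", "a", "b"]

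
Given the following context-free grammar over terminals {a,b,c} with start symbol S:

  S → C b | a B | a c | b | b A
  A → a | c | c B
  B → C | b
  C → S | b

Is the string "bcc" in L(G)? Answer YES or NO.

Convert to CNF:
  S -> C T1 | T1 A | T2 B | T2 T0 | b
  A -> T0 B | a | c
  B -> C T1 | T1 A | T2 B | T2 T0 | b
  C -> C T1 | T1 A | T2 B | T2 T0 | b
  T0 -> c
  T1 -> b
  T2 -> a

CYK table (by increasing span):
  [0..0]={B,C,S,T1}  "b"  orig:{B,C,S}
  [1..1]={A,T0}  "c"  orig:{A}
  [2..2]={A,T0}  "c"  orig:{A}
  [0..1]={B,C,S}  "bc"
  [1..2]=∅  "cc"
  [0..2]=∅  "bcc"

S ∉ T[0,2] ⇒ NO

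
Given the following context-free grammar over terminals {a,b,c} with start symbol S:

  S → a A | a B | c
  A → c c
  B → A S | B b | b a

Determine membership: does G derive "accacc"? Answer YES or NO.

Convert to CNF:
  S -> T2 A | T2 B | c
  A -> T0 T0
  B -> A S | B T1 | T1 T2
  T0 -> c
  T1 -> b
  T2 -> a

CYK table (by increasing span):
  T[0,0] 'a' = {T2}  orig:{}
  T[1,1] 'c' = {S,T0}  orig:{S}
  T[2,2] 'c' = {S,T0}  orig:{S}
  T[3,3] 'a' = {T2}  orig:{}
  T[4,4] 'c' = {S,T0}  orig:{S}
  T[5,5] 'c' = {S,T0}  orig:{S}
  T[0,1] 'ac' = ∅
  T[1,2] 'cc' = {A}
  T[2,3] 'ca' = ∅
  T[3,4] 'ac' = ∅
  T[4,5] 'cc' = {A}
  T[0,2] 'acc' = {S}
  T[1,3] 'cca' = ∅
  T[2,4] 'cac' = ∅
  T[3,5] 'acc' = {S}
  T[0,3] 'acca' = ∅
  T[1,4] 'ccac' = ∅
  T[2,5] 'cacc' = ∅
  T[0,4] 'accac' = ∅
  T[1,5] 'ccacc' = {B}
  T[0,5] 'accacc' = {S}

S ∈ T[0,5] ⇒ YES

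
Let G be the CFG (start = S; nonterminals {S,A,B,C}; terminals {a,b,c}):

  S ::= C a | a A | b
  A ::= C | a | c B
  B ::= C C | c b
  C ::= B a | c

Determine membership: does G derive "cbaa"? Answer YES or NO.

CNF form of G:
  S -> C T0 | T0 A | b
  A -> B T0 | T1 B | a | c
  B -> C C | T1 T2
  C -> B T0 | c
  T0 -> a
  T1 -> c
  T2 -> b

Fill CYK table bottom-up:
  cell(0,0) c: {A,C,T1}  orig:{A,C}
  cell(1,1) b: {S,T2}  orig:{S}
  cell(2,2) a: {A,T0}  orig:{A}
  cell(3,3) a: {A,T0}  orig:{A}
  cell(0,1) cb: {B}
  cell(1,2) ba: ∅
  cell(2,3) aa: {S}
  cell(0,2) cba: {A,C}
  cell(1,3) baa: ∅
  cell(0,3) cbaa: {S}

S ∈ T[0,3] ⇒ YES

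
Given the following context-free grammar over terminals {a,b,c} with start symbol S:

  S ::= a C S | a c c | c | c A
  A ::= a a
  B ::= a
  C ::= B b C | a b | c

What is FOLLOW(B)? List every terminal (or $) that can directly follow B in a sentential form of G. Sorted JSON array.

Compute FIRST by fixpoint:
iter 1:
  A via A→a a: +{a}
  B via B→a: +{a}
  C via C→B b C: +{a}
  C via C→c: +{c}
  S via S→a C S: +{a}
  S via S→c: +{c}
  FIRST[S]={a,c}  FIRST[A]={a}  FIRST[B]={a}  FIRST[C]={a,c}
iter 2: (no change)
  FIRST[S]={a,c}  FIRST[A]={a}  FIRST[B]={a}  FIRST[C]={a,c}

Compute FOLLOW by fixpoint:
seed FOLLOW(S) with $
[1]
  C→B b C: FOLLOW(B) ⊇ FIRST(b) = {b}; new: +{b}
  S→a C S: FOLLOW(C) ⊇ FIRST(S) = {a,c}; new: +{a,c}
  S→c A: FOLLOW(A) ⊇ FOLLOW(S) ⊇ {$}; new: +{$}
  FOLLOW(S)={$}  FOLLOW(A)={$}  FOLLOW(B)={b}  FOLLOW(C)={a,c}
[2] (stable)
  FOLLOW(S)={$}  FOLLOW(A)={$}  FOLLOW(B)={b}  FOLLOW(C)={a,c}

FOLLOW(B) = ["b"]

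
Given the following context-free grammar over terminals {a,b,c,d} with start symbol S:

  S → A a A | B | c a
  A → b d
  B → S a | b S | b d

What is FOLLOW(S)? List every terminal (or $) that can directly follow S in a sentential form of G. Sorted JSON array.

FIRST sets, iterate to fixpoint:
round 1:
  A via A→b d: +{b}
  B via B→b S: +{b}
  S via S→A a A: +{b}
  S via S→c a: +{c}
  FIRST[S]={b,c}  FIRST[A]={b}  FIRST[B]={b}
round 2:
  B via B→S a: +{c}
  FIRST[S]={b,c}  FIRST[A]={b}  FIRST[B]={b,c}
round 3: (no change)
  FIRST[S]={b,c}  FIRST[A]={b}  FIRST[B]={b,c}

Compute FOLLOW by fixpoint:
initialize: $ ∈ FOLLOW(S)
[1]
  B→S a: FOLLOW(S) ⊇ FIRST(a) = {a}; new: +{a}
  S→A a A: FOLLOW(A) ⊇ FIRST(a) = {a}; new: +{a}
  S→A a A: FOLLOW(A) ⊇ FOLLOW(S) ⊇ {$,a}; new: +{$}
  S→B: FOLLOW(B) ⊇ FOLLOW(S) ⊇ {$,a}; new: +{$,a}
  FOLLOW[S]={$,a}  FOLLOW[A]={$,a}  FOLLOW[B]={$,a}
[2] done
  FOLLOW[S]={$,a}  FOLLOW[A]={$,a}  FOLLOW[B]={$,a}

FOLLOW(S) = ["$", "a"]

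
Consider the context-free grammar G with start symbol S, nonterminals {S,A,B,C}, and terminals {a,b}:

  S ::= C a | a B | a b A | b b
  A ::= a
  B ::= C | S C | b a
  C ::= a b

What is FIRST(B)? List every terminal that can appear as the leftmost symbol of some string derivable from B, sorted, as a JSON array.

FIRST sets, iterate to fixpoint:
iter 1:
  A via A→a: +{a}
  B via B→b a: +{b}
  C via C→a b: +{a}
  S via S→C a: +{a}
  S via S→b b: +{b}
  FIRST(S)={a,b}  FIRST(A)={a}  FIRST(B)={b}  FIRST(C)={a}
iter 2:
  B via B→C: +{a}
  FIRST(S)={a,b}  FIRST(A)={a}  FIRST(B)={a,b}  FIRST(C)={a}
iter 3: — fixpoint
  FIRST(S)={a,b}  FIRST(A)={a}  FIRST(B)={a,b}  FIRST(C)={a}

FIRST(B) = ["a", "b"]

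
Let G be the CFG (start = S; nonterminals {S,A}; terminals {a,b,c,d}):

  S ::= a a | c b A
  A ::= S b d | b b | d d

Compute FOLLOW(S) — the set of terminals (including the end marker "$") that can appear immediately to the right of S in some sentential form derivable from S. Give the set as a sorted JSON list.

FIRST sets, iterate to fixpoint:
iter 1:
  A via A→b b: +{b}
  A via A→d d: +{d}
  S via S→a a: +{a}
  S via S→c b A: +{c}
  FIRST(S)={a,c}  FIRST(A)={b,d}
iter 2:
  A via A→S b d: +{a,c}
  FIRST(S)={a,c}  FIRST(A)={a,b,c,d}
iter 3: done
  FIRST(S)={a,c}  FIRST(A)={a,b,c,d}

FOLLOW sets:
seed FOLLOW(S) with $
round 1:
  A→S b d: FOLLOW(S) ⊇ FIRST(b) = {b}; new: +{b}
  S→c b A: FOLLOW(A) ⊇ FOLLOW(S) ⊇ {$,b}; new: +{$,b}
  FOLLOW(S)={$,b}  FOLLOW(A)={$,b}
round 2: (no change)
  FOLLOW(S)={$,b}  FOLLOW(A)={$,b}

FOLLOW(S) = ["$", "b"]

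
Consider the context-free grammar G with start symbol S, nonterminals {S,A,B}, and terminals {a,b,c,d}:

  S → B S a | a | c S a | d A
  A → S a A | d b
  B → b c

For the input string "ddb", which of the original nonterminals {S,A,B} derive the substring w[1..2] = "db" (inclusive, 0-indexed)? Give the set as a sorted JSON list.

Convert to CNF:
  S -> B X5 | T1 A | T3 X6 | a
  A -> S X4 | T1 T2
  B -> T2 T3
  T0 -> a
  T1 -> d
  T2 -> b
  T3 -> c
  X4 -> T0 A
  X5 -> S T0
  X6 -> S T0

CYK fill, restricted to cells inside w[1..2]:
  cell(1,1) d: {T1}  orig:{}
  cell(2,2) b: {T2}  orig:{}
  cell(1,2) db: {A}

Original NTs in T[1,2] deriving "db": ["A"]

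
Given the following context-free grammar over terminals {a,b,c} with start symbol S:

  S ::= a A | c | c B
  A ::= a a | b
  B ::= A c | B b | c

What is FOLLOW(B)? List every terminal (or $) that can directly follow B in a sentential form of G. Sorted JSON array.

Compute FIRST by fixpoint:
pass 1:
  A via A→a a: +{a}
  A via A→b: +{b}
  B via B→A c: +{a,b}
  B via B→c: +{c}
  S via S→a A: +{a}
  S via S→c: +{c}
  FIRST[S]={a,c}  FIRST[A]={a,b}  FIRST[B]={a,b,c}
pass 2: — fixpoint
  FIRST[S]={a,c}  FIRST[A]={a,b}  FIRST[B]={a,b,c}

FOLLOW iteration:
seed FOLLOW(S) with $
[1]
  B→A c: FOLLOW(A) ⊇ FIRST(c) = {c}; new: +{c}
  B→B b: FOLLOW(B) ⊇ FIRST(b) = {b}; new: +{b}
  S→a A: FOLLOW(A) ⊇ FOLLOW(S) ⊇ {$}; new: +{$}
  S→c B: FOLLOW(B) ⊇ FOLLOW(S) ⊇ {$}; new: +{$}
  FOLLOW[S]={$}  FOLLOW[A]={$,c}  FOLLOW[B]={$,b}
[2] (stable)
  FOLLOW[S]={$}  FOLLOW[A]={$,c}  FOLLOW[B]={$,b}

FOLLOW(B) = ["$", "b"]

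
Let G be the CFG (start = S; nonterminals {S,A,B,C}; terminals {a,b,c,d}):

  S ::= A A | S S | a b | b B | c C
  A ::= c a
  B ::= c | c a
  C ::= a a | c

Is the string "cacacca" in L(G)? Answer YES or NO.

Convert to CNF:
  S -> A A | S S | T0 C | T1 T2 | T2 B
  A -> T0 T1
  B -> T0 T1 | c
  C -> T1 T1 | c
  T0 -> c
  T1 -> a
  T2 -> b

CYK table (by increasing span):
  [0..0]={B,C,T0}  "c"  orig:{B,C}
  [1..1]={T1}  "a"  orig:{}
  [2..2]={B,C,T0}  "c"  orig:{B,C}
  [3..3]={T1}  "a"  orig:{}
  [4..4]={B,C,T0}  "c"  orig:{B,C}
  [5..5]={B,C,T0}  "c"  orig:{B,C}
  [6..6]={T1}  "a"  orig:{}
  [0..1]={A,B}  "ca"
  [1..2]=∅  "ac"
  [2..3]={A,B}  "ca"
  [3..4]=∅  "ac"
  [4..5]={S}  "cc"
  [5..6]={A,B}  "ca"
  [0..2]=∅  "cac"
  [1..3]=∅  "aca"
  [2..4]=∅  "cac"
  [3..5]=∅  "acc"
  [4..6]=∅  "cca"
  [0..3]={S}  "caca"
  [1..4]=∅  "acac"
  [2..5]=∅  "cacc"
  [3..6]=∅  "acca"
  [0..4]=∅  "cacac"
  [1..5]=∅  "acacc"
  [2..6]=∅  "cacca"
  [0..5]={S}  "cacacc"
  [1..6]=∅  "acacca"
  [0..6]=∅  "cacacca"

S ∉ T[0,6] ⇒ NO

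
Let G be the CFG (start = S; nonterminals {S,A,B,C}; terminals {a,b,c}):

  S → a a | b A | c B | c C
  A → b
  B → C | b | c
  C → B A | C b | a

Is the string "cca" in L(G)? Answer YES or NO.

CNF form of G:
  S -> T0 A | T1 T1 | T2 B | T2 C
  A -> b
  B -> B A | C T0 | a | b | c
  C -> B A | C T0 | a
  T0 -> b
  T1 -> a
  T2 -> c

CYK fill:
  T[0,0] 'c' = {B,T2}  orig:{B}
  T[1,1] 'c' = {B,T2}  orig:{B}
  T[2,2] 'a' = {B,C,T1}  orig:{B,C}
  T[0,1] 'cc' = {S}
  T[1,2] 'ca' = {S}
  T[0,2] 'cca' = ∅

S ∉ T[0,2] ⇒ NO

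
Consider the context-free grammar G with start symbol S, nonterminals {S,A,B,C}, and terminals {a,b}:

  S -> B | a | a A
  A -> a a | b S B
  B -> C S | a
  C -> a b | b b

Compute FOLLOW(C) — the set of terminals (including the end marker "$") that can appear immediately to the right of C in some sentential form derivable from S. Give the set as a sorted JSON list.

FIRST iteration:
iter 1:
  A via A→a a: +{a}
  A via A→b S B: +{b}
  B via B→a: +{a}
  C via C→a b: +{a}
  C via C→b b: +{b}
  S via S→B: +{a}
  FIRST[S]={a}  FIRST[A]={a,b}  FIRST[B]={a}  FIRST[C]={a,b}
iter 2:
  B via B→C S: +{b}
  S via S→B: +{b}
  FIRST[S]={a,b}  FIRST[A]={a,b}  FIRST[B]={a,b}  FIRST[C]={a,b}
iter 3: — fixpoint
  FIRST[S]={a,b}  FIRST[A]={a,b}  FIRST[B]={a,b}  FIRST[C]={a,b}

FOLLOW iteration:
seed FOLLOW(S) with $
pass 1:
  A→b S B: FOLLOW(S) ⊇ FIRST(B) = {a,b}; new: +{a,b}
  B→C S: FOLLOW(C) ⊇ FIRST(S) = {a,b}; new: +{a,b}
  S→B: FOLLOW(B) ⊇ FOLLOW(S) ⊇ {$,a,b}; new: +{$,a,b}
  S→a A: FOLLOW(A) ⊇ FOLLOW(S) ⊇ {$,a,b}; new: +{$,a,b}
  S: {$,a,b}  A: {$,a,b}  B: {$,a,b}  C: {a,b}
pass 2: (no change)
  S: {$,a,b}  A: {$,a,b}  B: {$,a,b}  C: {a,b}

FOLLOW(C) = ["a", "b"]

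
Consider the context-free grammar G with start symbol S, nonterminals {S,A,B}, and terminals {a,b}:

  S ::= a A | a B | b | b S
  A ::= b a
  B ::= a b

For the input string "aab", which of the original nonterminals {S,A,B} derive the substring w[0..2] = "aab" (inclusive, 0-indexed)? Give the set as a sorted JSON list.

CNF form of G:
  S -> T0 S | T1 A | T1 B | b
  A -> T0 T1
  B -> T1 T0
  T0 -> b
  T1 -> a

CYK fill, restricted to cells inside w[0..2]:
  [0..0]={T1}  "a"  orig:{}
  [1..1]={T1}  "a"  orig:{}
  [2..2]={S,T0}  "b"  orig:{S}
  [0..1]=∅  "aa"
  [1..2]={B}  "ab"
  [0..2]={S}  "aab"

Original NTs in T[0,2] deriving "aab": ["S"]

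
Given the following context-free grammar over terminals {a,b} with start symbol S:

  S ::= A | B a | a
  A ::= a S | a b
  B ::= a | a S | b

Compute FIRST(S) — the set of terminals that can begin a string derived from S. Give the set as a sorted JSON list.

FIRST sets, iterate to fixpoint:
pass 1:
  A via A→a S: +{a}
  B via B→a: +{a}
  B via B→b: +{b}
  S via S→A: +{a}
  S via S→B a: +{b}
  S: {a,b}  A: {a}  B: {a,b}
pass 2: (stable)
  S: {a,b}  A: {a}  B: {a,b}

FIRST(S) = ["a", "b"]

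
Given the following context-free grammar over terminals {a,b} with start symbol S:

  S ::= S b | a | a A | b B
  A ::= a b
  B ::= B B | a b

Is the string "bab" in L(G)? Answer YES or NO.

Convert to CNF:
  S -> S T1 | T0 A | T1 B | a
  A -> T0 T1
  B -> B B | T0 T1
  T0 -> a
  T1 -> b

Fill CYK table bottom-up:
  cell(0,0) b: {T1}  orig:{}
  cell(1,1) a: {S,T0}  orig:{S}
  cell(2,2) b: {T1}  orig:{}
  cell(0,1) ba: ∅
  cell(1,2) ab: {A,B,S}
  cell(0,2) bab: {S}

S ∈ T[0,2] ⇒ YES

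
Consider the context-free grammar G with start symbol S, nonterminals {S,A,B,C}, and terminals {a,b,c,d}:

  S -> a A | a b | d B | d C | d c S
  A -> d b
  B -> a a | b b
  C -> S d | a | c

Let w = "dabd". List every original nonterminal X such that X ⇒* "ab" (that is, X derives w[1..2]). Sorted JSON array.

CNF form of G:
  S -> T0 B | T0 C | T0 X4 | T2 A | T2 T1
  A -> T0 T1
  B -> T1 T1 | T2 T2
  C -> S T0 | a | c
  T0 -> d
  T1 -> b
  T2 -> a
  T3 -> c
  X4 -> T3 S

Fill CYK table bottom-up (cells [i..j] with 1 ≤ i ≤ j ≤ 2 only):
  [1..1]={C,T2}  "a"  orig:{C}
  [2..2]={T1}  "b"  orig:{}
  [1..2]={S}  "ab"

Original NTs in T[1,2] deriving "ab": ["S"]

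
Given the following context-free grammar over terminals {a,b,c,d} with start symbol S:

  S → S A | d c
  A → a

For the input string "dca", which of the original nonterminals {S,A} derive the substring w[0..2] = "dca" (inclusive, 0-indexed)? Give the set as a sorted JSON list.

CNF form of G:
  S -> S A | T0 T1
  A -> a
  T0 -> d
  T1 -> c

Fill CYK table bottom-up — only the sub-triangle for w[0..2]:
  [0..0]={T0}  "d"  orig:{}
  [1..1]={T1}  "c"  orig:{}
  [2..2]={A}  "a"
  [0..1]={S}  "dc"
  [1..2]=∅  "ca"
  [0..2]={S}  "dca"

Original NTs in T[0,2] deriving "dca": ["S"]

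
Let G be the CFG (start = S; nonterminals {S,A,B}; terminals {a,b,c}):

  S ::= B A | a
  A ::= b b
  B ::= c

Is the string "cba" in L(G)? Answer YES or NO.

Convert to CNF:
  S -> B A | a
  A -> T0 T0
  B -> c
  T0 -> b

Fill CYK table bottom-up:
  [0..0]={B}  "c"
  [1..1]={T0}  "b"  orig:{}
  [2..2]={S}  "a"
  [0..1]=∅  "cb"
  [1..2]=∅  "ba"
  [0..2]=∅  "cba"

S ∉ T[0,2] ⇒ NO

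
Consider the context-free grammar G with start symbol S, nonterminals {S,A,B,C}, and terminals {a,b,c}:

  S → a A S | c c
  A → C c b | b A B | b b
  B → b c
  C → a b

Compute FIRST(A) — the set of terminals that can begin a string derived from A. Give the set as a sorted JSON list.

FIRST iteration:
round 1:
  A via A→b A B: +{b}
  B via B→b c: +{b}
  C via C→a b: +{a}
  S via S→a A S: +{a}
  S via S→c c: +{c}
  FIRST[S]={a,c}  FIRST[A]={b}  FIRST[B]={b}  FIRST[C]={a}
round 2:
  A via A→C c b: +{a}
  FIRST[S]={a,c}  FIRST[A]={a,b}  FIRST[B]={b}  FIRST[C]={a}
round 3: (stable)
  FIRST[S]={a,c}  FIRST[A]={a,b}  FIRST[B]={b}  FIRST[C]={a}

FIRST(A) = ["a", "b"]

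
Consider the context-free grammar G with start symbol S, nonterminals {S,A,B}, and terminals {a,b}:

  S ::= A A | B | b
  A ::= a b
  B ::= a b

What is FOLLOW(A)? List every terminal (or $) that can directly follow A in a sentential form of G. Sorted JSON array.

Compute FIRST by fixpoint:
pass 1:
  A via A→a b: +{a}
  B via B→a b: +{a}
  S via S→A A: +{a}
  S via S→b: +{b}
  S: {a,b}  A: {a}  B: {a}
pass 2: (no change)
  S: {a,b}  A: {a}  B: {a}

FOLLOW iteration:
initialize: $ ∈ FOLLOW(S)
[1]
  S→A A: FOLLOW(A) ⊇ FIRST(A) = {a}; new: +{a}
  S→A A: FOLLOW(A) ⊇ FOLLOW(S) ⊇ {$}; new: +{$}
  S→B: FOLLOW(B) ⊇ FOLLOW(S) ⊇ {$}; new: +{$}
  S: {$}  A: {$,a}  B: {$}
[2] (stable)
  S: {$}  A: {$,a}  B: {$}

FOLLOW(A) = ["$", "a"]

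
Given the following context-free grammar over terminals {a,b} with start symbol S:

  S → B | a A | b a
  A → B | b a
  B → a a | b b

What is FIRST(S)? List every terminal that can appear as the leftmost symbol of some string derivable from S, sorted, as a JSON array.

FIRST sets, iterate to fixpoint:
iter 1:
  A via A→b a: +{b}
  B via B→a a: +{a}
  B via B→b b: +{b}
  S via S→B: +{a,b}
  S: {a,b}  A: {b}  B: {a,b}
iter 2:
  A via A→B: +{a}
  S: {a,b}  A: {a,b}  B: {a,b}
iter 3: done
  S: {a,b}  A: {a,b}  B: {a,b}

FIRST(S) = ["a", "b"]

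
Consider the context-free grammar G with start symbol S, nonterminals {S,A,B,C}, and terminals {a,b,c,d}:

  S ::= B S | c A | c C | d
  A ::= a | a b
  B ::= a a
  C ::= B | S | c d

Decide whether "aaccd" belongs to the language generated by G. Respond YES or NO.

Convert to CNF:
  S -> B S | T2 A | T2 C | d
  A -> T0 T1 | a
  B -> T0 T0
  C -> B S | T0 T0 | T2 A | T2 C | T2 T3 | d
  T0 -> a
  T1 -> b
  T2 -> c
  T3 -> d

Fill CYK table bottom-up:
  T[0,0] 'a' = {A,T0}  orig:{A}
  T[1,1] 'a' = {A,T0}  orig:{A}
  T[2,2] 'c' = {T2}  orig:{}
  T[3,3] 'c' = {T2}  orig:{}
  T[4,4] 'd' = {C,S,T3}  orig:{C,S}
  T[0,1] 'aa' = {B,C}
  T[1,2] 'ac' = ∅
  T[2,3] 'cc' = ∅
  T[3,4] 'cd' = {C,S}
  T[0,2] 'aac' = ∅
  T[1,3] 'acc' = ∅
  T[2,4] 'ccd' = {C,S}
  T[0,3] 'aacc' = ∅
  T[1,4] 'accd' = ∅
  T[0,4] 'aaccd' = {C,S}

S ∈ T[0,4] ⇒ YES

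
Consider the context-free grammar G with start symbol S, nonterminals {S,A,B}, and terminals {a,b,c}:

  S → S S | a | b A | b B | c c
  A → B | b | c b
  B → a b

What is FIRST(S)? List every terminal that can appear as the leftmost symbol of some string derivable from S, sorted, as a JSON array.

FIRST iteration:
pass 1:
  A via A→b: +{b}
  A via A→c b: +{c}
  B via B→a b: +{a}
  S via S→a: +{a}
  S via S→b A: +{b}
  S via S→c c: +{c}
  S: {a,b,c}  A: {b,c}  B: {a}
pass 2:
  A via A→B: +{a}
  S: {a,b,c}  A: {a,b,c}  B: {a}
pass 3: (stable)
  S: {a,b,c}  A: {a,b,c}  B: {a}

FIRST(S) = ["a", "b", "c"]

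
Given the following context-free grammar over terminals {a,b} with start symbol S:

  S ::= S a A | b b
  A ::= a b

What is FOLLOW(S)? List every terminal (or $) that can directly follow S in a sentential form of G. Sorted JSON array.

FIRST sets, iterate to fixpoint:
pass 1:
  A via A→a b: +{a}
  S via S→b b: +{b}
  FIRST[S]={b}  FIRST[A]={a}
pass 2: (stable)
  FIRST[S]={b}  FIRST[A]={a}

Compute FOLLOW by fixpoint:
initialize: $ ∈ FOLLOW(S)
round 1:
  S→S a A: FOLLOW(S) ⊇ FIRST(a) = {a}; new: +{a}
  S→S a A: FOLLOW(A) ⊇ FOLLOW(S) ⊇ {$,a}; new: +{$,a}
  FOLLOW[S]={$,a}  FOLLOW[A]={$,a}
round 2: (stable)
  FOLLOW[S]={$,a}  FOLLOW[A]={$,a}

FOLLOW(S) = ["$", "a"]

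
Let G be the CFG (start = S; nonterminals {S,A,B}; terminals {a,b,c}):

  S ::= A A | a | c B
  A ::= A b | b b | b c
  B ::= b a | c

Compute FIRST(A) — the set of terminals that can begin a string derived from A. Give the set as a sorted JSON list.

FIRST sets, iterate to fixpoint:
round 1:
  A via A→b b: +{b}
  B via B→b a: +{b}
  B via B→c: +{c}
  S via S→A A: +{b}
  S via S→a: +{a}
  S via S→c B: +{c}
  FIRST[S]={a,b,c}  FIRST[A]={b}  FIRST[B]={b,c}
round 2: — fixpoint
  FIRST[S]={a,b,c}  FIRST[A]={b}  FIRST[B]={b,c}

FIRST(A) = ["b"]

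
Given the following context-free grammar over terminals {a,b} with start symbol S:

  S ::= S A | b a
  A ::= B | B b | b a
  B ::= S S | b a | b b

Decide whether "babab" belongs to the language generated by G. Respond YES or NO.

CNF form of G:
  S -> S A | T0 T1
  A -> B T0 | S S | T0 T0 | T0 T1
  B -> S S | T0 T0 | T0 T1
  T0 -> b
  T1 -> a

CYK table (by increasing span):
  cell(0,0) b: {T0}  orig:{}
  cell(1,1) a: {T1}  orig:{}
  cell(2,2) b: {T0}  orig:{}
  cell(3,3) a: {T1}  orig:{}
  cell(4,4) b: {T0}  orig:{}
  cell(0,1) ba: {A,B,S}
  cell(1,2) ab: ∅
  cell(2,3) ba: {A,B,S}
  cell(3,4) ab: ∅
  cell(0,2) bab: {A}
  cell(1,3) aba: ∅
  cell(2,4) bab: {A}
  cell(0,3) baba: {A,B,S}
  cell(1,4) abab: ∅
  cell(0,4) babab: {A,S}

S ∈ T[0,4] ⇒ YES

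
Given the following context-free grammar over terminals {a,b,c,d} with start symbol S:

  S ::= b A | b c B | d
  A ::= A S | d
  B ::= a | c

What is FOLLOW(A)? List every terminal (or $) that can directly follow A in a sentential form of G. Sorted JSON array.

Compute FIRST by fixpoint:
[1]
  A via A→d: +{d}
  B via B→a: +{a}
  B via B→c: +{c}
  S via S→b A: +{b}
  S via S→d: +{d}
  S: {b,d}  A: {d}  B: {a,c}
[2] — fixpoint
  S: {b,d}  A: {d}  B: {a,c}

FOLLOW sets:
FOLLOW(S) := {$}
iter 1:
  A→A S: FOLLOW(A) ⊇ FIRST(S) = {b,d}; new: +{b,d}
  A→A S: FOLLOW(S) ⊇ FOLLOW(A) ⊇ {b,d}; new: +{b,d}
  S→b A: FOLLOW(A) ⊇ FOLLOW(S) ⊇ {$,b,d}; new: +{$}
  S→b c B: FOLLOW(B) ⊇ FOLLOW(S) ⊇ {$,b,d}; new: +{$,b,d}
  FOLLOW[S]={$,b,d}  FOLLOW[A]={$,b,d}  FOLLOW[B]={$,b,d}
iter 2: (stable)
  FOLLOW[S]={$,b,d}  FOLLOW[A]={$,b,d}  FOLLOW[B]={$,b,d}

FOLLOW(A) = ["$", "b", "d"]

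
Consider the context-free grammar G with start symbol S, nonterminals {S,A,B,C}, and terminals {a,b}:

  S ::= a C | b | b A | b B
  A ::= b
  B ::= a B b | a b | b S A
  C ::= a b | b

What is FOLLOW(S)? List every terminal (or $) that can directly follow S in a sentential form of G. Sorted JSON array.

FIRST iteration:
round 1:
  A via A→b: +{b}
  B via B→a B b: +{a}
  B via B→b S A: +{b}
  C via C→a b: +{a}
  C via C→b: +{b}
  S via S→a C: +{a}
  S via S→b: +{b}
  FIRST(S)={a,b}  FIRST(A)={b}  FIRST(B)={a,b}  FIRST(C)={a,b}
round 2: done
  FIRST(S)={a,b}  FIRST(A)={b}  FIRST(B)={a,b}  FIRST(C)={a,b}

FOLLOW sets:
FOLLOW(S) := {$}
round 1:
  B→a B b: FOLLOW(B) ⊇ FIRST(b) = {b}; new: +{b}
  B→b S A: FOLLOW(S) ⊇ FIRST(A) = {b}; new: +{b}
  B→b S A: FOLLOW(A) ⊇ FOLLOW(B) ⊇ {b}; new: +{b}
  S→a C: FOLLOW(C) ⊇ FOLLOW(S) ⊇ {$,b}; new: +{$,b}
  S→b A: FOLLOW(A) ⊇ FOLLOW(S) ⊇ {$,b}; new: +{$}
  S→b B: FOLLOW(B) ⊇ FOLLOW(S) ⊇ {$,b}; new: +{$}
  FOLLOW[S]={$,b}  FOLLOW[A]={$,b}  FOLLOW[B]={$,b}  FOLLOW[C]={$,b}
round 2: (stable)
  FOLLOW[S]={$,b}  FOLLOW[A]={$,b}  FOLLOW[B]={$,b}  FOLLOW[C]={$,b}

FOLLOW(S) = ["$", "b"]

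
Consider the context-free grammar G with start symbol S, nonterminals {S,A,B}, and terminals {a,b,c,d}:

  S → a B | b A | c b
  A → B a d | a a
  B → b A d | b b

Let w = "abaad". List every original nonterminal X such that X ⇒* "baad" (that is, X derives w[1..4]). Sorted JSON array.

Convert to CNF:
  S -> T0 B | T2 A | T3 T2
  A -> B X4 | T0 T0
  B -> T2 T2 | T2 X5
  T0 -> a
  T1 -> d
  T2 -> b
  T3 -> c
  X4 -> T0 T1
  X5 -> A T1

CYK table (by increasing span) — only the sub-triangle for w[1..4]:
  [1..1]={T2}  "b"  orig:{}
  [2..2]={T0}  "a"  orig:{}
  [3..3]={T0}  "a"  orig:{}
  [4..4]={T1}  "d"  orig:{}
  [1..2]=∅  "ba"
  [2..3]={A}  "aa"
  [3..4]={X4}  "ad"  orig:{}
  [1..3]={S}  "baa"
  [2..4]={X5}  "aad"  orig:{}
  [1..4]={B}  "baad"

Original NTs in T[1,4] deriving "baad": ["B"]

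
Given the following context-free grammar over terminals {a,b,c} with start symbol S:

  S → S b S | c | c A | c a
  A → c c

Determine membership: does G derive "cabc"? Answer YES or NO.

CNF form of G:
  S -> S X3 | T0 A | T0 T2 | c
  A -> T0 T0
  T0 -> c
  T1 -> b
  T2 -> a
  X3 -> T1 S

CYK fill:
  [0..0]={S,T0}  "c"  orig:{S}
  [1..1]={T2}  "a"  orig:{}
  [2..2]={T1}  "b"  orig:{}
  [3..3]={S,T0}  "c"  orig:{S}
  [0..1]={S}  "ca"
  [1..2]=∅  "ab"
  [2..3]={X3}  "bc"  orig:{}
  [0..2]=∅  "cab"
  [1..3]=∅  "abc"
  [0..3]={S}  "cabc"

S ∈ T[0,3] ⇒ YES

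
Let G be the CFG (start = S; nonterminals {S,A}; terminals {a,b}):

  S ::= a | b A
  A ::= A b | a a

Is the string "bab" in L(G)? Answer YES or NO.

CNF form of G:
  S -> T0 A | a
  A -> A T0 | T1 T1
  T0 -> b
  T1 -> a

CYK table (by increasing span):
  cell(0,0) b: {T0}  orig:{}
  cell(1,1) a: {S,T1}  orig:{S}
  cell(2,2) b: {T0}  orig:{}
  cell(0,1) ba: ∅
  cell(1,2) ab: ∅
  cell(0,2) bab: ∅

S ∉ T[0,2] ⇒ NO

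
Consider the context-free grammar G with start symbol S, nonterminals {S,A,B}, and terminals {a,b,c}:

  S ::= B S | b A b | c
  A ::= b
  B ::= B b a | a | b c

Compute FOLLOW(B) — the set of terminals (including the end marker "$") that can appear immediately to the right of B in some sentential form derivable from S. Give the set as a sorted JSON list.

Compute FIRST by fixpoint:
iter 1:
  A via A→b: +{b}
  B via B→a: +{a}
  B via B→b c: +{b}
  S via S→B S: +{a,b}
  S via S→c: +{c}
  FIRST[S]={a,b,c}  FIRST[A]={b}  FIRST[B]={a,b}
iter 2: done
  FIRST[S]={a,b,c}  FIRST[A]={b}  FIRST[B]={a,b}

Compute FOLLOW by fixpoint:
seed FOLLOW(S) with $
[1]
  B→B b a: FOLLOW(B) ⊇ FIRST(b) = {b}; new: +{b}
  S→B S: FOLLOW(B) ⊇ FIRST(S) = {a,b,c}; new: +{a,c}
  S→b A b: FOLLOW(A) ⊇ FIRST(b) = {b}; new: +{b}
  FOLLOW(S)={$}  FOLLOW(A)={b}  FOLLOW(B)={a,b,c}
[2] (no change)
  FOLLOW(S)={$}  FOLLOW(A)={b}  FOLLOW(B)={a,b,c}

FOLLOW(B) = ["a", "b", "c"]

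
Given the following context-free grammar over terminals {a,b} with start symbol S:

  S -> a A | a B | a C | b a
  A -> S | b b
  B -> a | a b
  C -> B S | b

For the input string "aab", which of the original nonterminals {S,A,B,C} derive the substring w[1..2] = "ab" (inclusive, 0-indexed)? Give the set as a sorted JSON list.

CNF form of G:
  S -> T0 A | T0 B | T0 C | T1 T0
  A -> T0 A | T0 B | T0 C | T1 T0 | T1 T1
  B -> T0 T1 | a
  C -> B S | b
  T0 -> a
  T1 -> b

CYK table (by increasing span) (cells [i..j] with 1 ≤ i ≤ j ≤ 2 only):
  [1..1]={B,T0}  "a"  orig:{B}
  [2..2]={C,T1}  "b"  orig:{C}
  [1..2]={A,B,S}  "ab"

Original NTs in T[1,2] deriving "ab": ["A", "B", "S"]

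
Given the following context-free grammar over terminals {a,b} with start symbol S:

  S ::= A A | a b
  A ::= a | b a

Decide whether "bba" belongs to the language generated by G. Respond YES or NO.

Convert to CNF:
  S -> A A | T1 T0
  A -> T0 T1 | a
  T0 -> b
  T1 -> a

CYK table (by increasing span):
  T[0,0] 'b' = {T0}  orig:{}
  T[1,1] 'b' = {T0}  orig:{}
  T[2,2] 'a' = {A,T1}  orig:{A}
  T[0,1] 'bb' = ∅
  T[1,2] 'ba' = {A}
  T[0,2] 'bba' = ∅

S ∉ T[0,2] ⇒ NO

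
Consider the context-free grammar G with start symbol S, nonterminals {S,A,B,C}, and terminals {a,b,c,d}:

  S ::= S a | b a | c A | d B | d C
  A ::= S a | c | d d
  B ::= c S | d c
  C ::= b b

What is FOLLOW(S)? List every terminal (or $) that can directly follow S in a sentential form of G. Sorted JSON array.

FIRST sets, iterate to fixpoint:
iter 1:
  A via A→c: +{c}
  A via A→d d: +{d}
  B via B→c S: +{c}
  B via B→d c: +{d}
  C via C→b b: +{b}
  S via S→b a: +{b}
  S via S→c A: +{c}
  S via S→d B: +{d}
  FIRST[S]={b,c,d}  FIRST[A]={c,d}  FIRST[B]={c,d}  FIRST[C]={b}
iter 2:
  A via A→S a: +{b}
  FIRST[S]={b,c,d}  FIRST[A]={b,c,d}  FIRST[B]={c,d}  FIRST[C]={b}
iter 3: — fixpoint
  FIRST[S]={b,c,d}  FIRST[A]={b,c,d}  FIRST[B]={c,d}  FIRST[C]={b}

Compute FOLLOW by fixpoint:
seed FOLLOW(S) with $
[1]
  A→S a: FOLLOW(S) ⊇ FIRST(a) = {a}; new: +{a}
  S→c A: FOLLOW(A) ⊇ FOLLOW(S) ⊇ {$,a}; new: +{$,a}
  S→d B: FOLLOW(B) ⊇ FOLLOW(S) ⊇ {$,a}; new: +{$,a}
  S→d C: FOLLOW(C) ⊇ FOLLOW(S) ⊇ {$,a}; new: +{$,a}
  FOLLOW(S)={$,a}  FOLLOW(A)={$,a}  FOLLOW(B)={$,a}  FOLLOW(C)={$,a}
[2] done
  FOLLOW(S)={$,a}  FOLLOW(A)={$,a}  FOLLOW(B)={$,a}  FOLLOW(C)={$,a}

FOLLOW(S) = ["$", "a"]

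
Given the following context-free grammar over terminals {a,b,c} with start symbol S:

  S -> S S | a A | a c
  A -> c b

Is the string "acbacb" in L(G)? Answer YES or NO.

Convert to CNF:
  S -> S S | T2 A | T2 T0
  A -> T0 T1
  T0 -> c
  T1 -> b
  T2 -> a

CYK fill:
  [0..0]={T2}  "a"  orig:{}
  [1..1]={T0}  "c"  orig:{}
  [2..2]={T1}  "b"  orig:{}
  [3..3]={T2}  "a"  orig:{}
  [4..4]={T0}  "c"  orig:{}
  [5..5]={T1}  "b"  orig:{}
  [0..1]={S}  "ac"
  [1..2]={A}  "cb"
  [2..3]=∅  "ba"
  [3..4]={S}  "ac"
  [4..5]={A}  "cb"
  [0..2]={S}  "acb"
  [1..3]=∅  "cba"
  [2..4]=∅  "bac"
  [3..5]={S}  "acb"
  [0..3]=∅  "acba"
  [1..4]=∅  "cbac"
  [2..5]=∅  "bacb"
  [0..4]={S}  "acbac"
  [1..5]=∅  "cbacb"
  [0..5]={S}  "acbacb"

S ∈ T[0,5] ⇒ YES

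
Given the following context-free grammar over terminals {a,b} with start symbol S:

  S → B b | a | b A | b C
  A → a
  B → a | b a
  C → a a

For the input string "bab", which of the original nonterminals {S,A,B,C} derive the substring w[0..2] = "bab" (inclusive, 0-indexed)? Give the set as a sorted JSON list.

Convert to CNF:
  S -> B T0 | T0 A | T0 C | a
  A -> a
  B -> T0 T1 | a
  C -> T1 T1
  T0 -> b
  T1 -> a

CYK table (by increasing span) (cells [i..j] with 0 ≤ i ≤ j ≤ 2 only):
  cell(0,0) b: {T0}  orig:{}
  cell(1,1) a: {A,B,S,T1}  orig:{A,B,S}
  cell(2,2) b: {T0}  orig:{}
  cell(0,1) ba: {B,S}
  cell(1,2) ab: {S}
  cell(0,2) bab: {S}

Original NTs in T[0,2] deriving "bab": ["S"]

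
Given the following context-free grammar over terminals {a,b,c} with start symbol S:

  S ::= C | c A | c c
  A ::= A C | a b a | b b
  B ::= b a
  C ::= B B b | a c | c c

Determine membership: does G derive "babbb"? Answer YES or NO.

Convert to CNF:
  S -> B X5 | T0 T2 | T2 A | T2 T2
  A -> A C | T0 X3 | T1 T1
  B -> T1 T0
  C -> B X4 | T0 T2 | T2 T2
  T0 -> a
  T1 -> b
  T2 -> c
  X3 -> T1 T0
  X4 -> B T1
  X5 -> B T1

Fill CYK table bottom-up:
  [0..0]={T1}  "b"  orig:{}
  [1..1]={T0}  "a"  orig:{}
  [2..2]={T1}  "b"  orig:{}
  [3..3]={T1}  "b"  orig:{}
  [4..4]={T1}  "b"  orig:{}
  [0..1]={B,X3}  "ba"  orig:{B}
  [1..2]=∅  "ab"
  [2..3]={A}  "bb"
  [3..4]={A}  "bb"
  [0..2]={X4,X5}  "bab"  orig:{}
  [1..3]=∅  "abb"
  [2..4]=∅  "bbb"
  [0..3]=∅  "babb"
  [1..4]=∅  "abbb"
  [0..4]=∅  "babbb"

S ∉ T[0,4] ⇒ NO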